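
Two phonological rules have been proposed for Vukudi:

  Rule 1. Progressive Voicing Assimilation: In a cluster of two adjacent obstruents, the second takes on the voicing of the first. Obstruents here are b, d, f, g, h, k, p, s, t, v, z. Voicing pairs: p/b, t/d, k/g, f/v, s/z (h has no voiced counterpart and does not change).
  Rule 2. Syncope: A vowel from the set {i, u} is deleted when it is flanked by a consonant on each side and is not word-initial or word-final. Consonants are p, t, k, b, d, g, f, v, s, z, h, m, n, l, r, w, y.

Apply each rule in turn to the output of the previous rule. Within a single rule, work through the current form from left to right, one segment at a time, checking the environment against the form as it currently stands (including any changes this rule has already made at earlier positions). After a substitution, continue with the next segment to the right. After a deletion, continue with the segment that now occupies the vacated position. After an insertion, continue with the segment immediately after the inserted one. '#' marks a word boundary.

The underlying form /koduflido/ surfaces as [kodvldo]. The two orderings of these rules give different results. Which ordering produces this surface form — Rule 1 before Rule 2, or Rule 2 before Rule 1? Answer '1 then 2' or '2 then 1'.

2 then 1

Order 1 then 2:
  1 Progressive Voicing Assimilation: no change — [koduflido]
  2 Syncope: [koduflido] → [kodfldo]
  result: [kodfldo]
Order 2 then 1:
  2 Syncope: [koduflido] → [kodfldo]
  1 Progressive Voicing Assimilation: [kodfldo] → [kodvldo]
  result: [kodvldo]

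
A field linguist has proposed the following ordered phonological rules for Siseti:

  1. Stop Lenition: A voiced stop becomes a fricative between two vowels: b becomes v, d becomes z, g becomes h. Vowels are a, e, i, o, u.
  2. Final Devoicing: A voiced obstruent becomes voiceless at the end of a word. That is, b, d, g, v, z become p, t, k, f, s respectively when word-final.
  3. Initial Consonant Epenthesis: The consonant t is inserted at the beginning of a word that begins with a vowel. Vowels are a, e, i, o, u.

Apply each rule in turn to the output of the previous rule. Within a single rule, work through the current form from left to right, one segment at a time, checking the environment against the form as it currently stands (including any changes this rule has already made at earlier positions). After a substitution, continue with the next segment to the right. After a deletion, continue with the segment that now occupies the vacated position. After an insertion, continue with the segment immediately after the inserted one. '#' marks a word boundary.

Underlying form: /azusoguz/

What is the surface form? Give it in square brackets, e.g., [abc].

[tazusohus]

1 Stop Lenition: [azusoguz] → [azusohuz]
2 Final Devoicing: [azusohuz] → [azusohus]
3 Initial Consonant Epenthesis: [azusohus] → [tazusohus]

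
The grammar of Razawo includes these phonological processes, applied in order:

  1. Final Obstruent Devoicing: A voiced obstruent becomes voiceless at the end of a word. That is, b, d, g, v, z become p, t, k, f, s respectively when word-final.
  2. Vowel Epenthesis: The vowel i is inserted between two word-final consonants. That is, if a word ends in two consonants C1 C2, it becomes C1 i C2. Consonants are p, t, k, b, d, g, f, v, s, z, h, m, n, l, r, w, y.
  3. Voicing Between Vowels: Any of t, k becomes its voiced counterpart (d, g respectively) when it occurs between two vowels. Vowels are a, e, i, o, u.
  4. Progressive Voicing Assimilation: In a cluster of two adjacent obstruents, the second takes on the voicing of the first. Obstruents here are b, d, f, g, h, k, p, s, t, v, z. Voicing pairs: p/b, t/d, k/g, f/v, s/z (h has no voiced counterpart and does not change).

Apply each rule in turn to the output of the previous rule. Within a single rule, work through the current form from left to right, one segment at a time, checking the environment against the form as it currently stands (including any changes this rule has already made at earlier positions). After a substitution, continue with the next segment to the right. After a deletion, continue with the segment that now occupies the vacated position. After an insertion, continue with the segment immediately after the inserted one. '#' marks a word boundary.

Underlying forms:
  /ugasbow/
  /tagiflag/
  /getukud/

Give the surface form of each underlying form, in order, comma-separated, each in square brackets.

[ugaspow], [tagiflak], [gedugut]

/ugasbow/:
  1 Final Obstruent Devoicing: no change — [ugasbow]
  2 Vowel Epenthesis: no change — [ugasbow]
  3 Voicing Between Vowels: no change — [ugasbow]
  4 Progressive Voicing Assimilation: [ugasbow] → [ugaspow]
/tagiflag/:
  1 Final Obstruent Devoicing: [tagiflag] → [tagiflak]
  2 Vowel Epenthesis: no change — [tagiflak]
  3 Voicing Between Vowels: no change — [tagiflak]
  4 Progressive Voicing Assimilation: no change — [tagiflak]
/getukud/:
  1 Final Obstruent Devoicing: [getukud] → [getukut]
  2 Vowel Epenthesis: no change — [getukut]
  3 Voicing Between Vowels: [getukut] → [gedugut]
  4 Progressive Voicing Assimilation: no change — [gedugut]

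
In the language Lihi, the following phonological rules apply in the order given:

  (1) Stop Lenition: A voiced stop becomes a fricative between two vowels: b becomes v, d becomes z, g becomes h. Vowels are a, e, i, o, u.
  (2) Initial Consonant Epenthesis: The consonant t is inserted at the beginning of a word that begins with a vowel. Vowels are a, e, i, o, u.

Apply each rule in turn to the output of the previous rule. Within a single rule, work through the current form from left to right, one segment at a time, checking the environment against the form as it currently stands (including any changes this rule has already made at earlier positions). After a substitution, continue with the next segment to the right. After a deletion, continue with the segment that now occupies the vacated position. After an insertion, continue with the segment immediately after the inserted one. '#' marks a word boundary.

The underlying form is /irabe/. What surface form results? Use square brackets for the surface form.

[tirave]

(1) Stop Lenition: [irabe] → [irave]
(2) Initial Consonant Epenthesis: [irave] → [tirave]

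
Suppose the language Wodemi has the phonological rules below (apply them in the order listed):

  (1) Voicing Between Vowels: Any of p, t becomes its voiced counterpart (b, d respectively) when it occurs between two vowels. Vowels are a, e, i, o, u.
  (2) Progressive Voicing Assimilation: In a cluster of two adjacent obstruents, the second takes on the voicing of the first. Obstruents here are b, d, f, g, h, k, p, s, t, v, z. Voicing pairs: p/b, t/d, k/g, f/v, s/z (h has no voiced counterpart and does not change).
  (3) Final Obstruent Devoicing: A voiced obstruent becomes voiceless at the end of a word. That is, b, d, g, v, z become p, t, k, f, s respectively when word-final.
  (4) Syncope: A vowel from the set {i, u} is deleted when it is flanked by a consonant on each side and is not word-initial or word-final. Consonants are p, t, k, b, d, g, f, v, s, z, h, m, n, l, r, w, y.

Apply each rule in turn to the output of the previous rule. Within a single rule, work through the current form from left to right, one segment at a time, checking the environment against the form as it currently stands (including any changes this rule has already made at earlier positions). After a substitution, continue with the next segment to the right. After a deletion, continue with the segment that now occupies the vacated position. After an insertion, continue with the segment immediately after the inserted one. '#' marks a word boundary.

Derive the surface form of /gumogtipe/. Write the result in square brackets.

[gmogdbe]

(1) Voicing Between Vowels: [gumogtipe] → [gumogtibe]
(2) Progressive Voicing Assimilation: [gumogtibe] → [gumogdibe]
(3) Final Obstruent Devoicing: no change — [gumogdibe]
(4) Syncope: [gumogdibe] → [gmogdbe]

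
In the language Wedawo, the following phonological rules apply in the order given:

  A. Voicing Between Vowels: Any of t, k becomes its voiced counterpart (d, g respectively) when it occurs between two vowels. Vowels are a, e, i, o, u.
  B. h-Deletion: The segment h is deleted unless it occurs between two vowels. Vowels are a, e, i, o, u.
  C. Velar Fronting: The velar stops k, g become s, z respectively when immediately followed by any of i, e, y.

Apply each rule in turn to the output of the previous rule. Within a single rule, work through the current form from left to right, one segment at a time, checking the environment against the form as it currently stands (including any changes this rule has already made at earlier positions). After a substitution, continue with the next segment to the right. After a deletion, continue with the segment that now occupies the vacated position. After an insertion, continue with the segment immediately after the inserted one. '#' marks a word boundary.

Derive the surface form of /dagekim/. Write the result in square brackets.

A Voicing Between Vowels: [dagekim] → [dagegim]
B h-Deletion: no change — [dagegim]
C Velar Fronting: [dagegim] → [dazezim]

[dazezim]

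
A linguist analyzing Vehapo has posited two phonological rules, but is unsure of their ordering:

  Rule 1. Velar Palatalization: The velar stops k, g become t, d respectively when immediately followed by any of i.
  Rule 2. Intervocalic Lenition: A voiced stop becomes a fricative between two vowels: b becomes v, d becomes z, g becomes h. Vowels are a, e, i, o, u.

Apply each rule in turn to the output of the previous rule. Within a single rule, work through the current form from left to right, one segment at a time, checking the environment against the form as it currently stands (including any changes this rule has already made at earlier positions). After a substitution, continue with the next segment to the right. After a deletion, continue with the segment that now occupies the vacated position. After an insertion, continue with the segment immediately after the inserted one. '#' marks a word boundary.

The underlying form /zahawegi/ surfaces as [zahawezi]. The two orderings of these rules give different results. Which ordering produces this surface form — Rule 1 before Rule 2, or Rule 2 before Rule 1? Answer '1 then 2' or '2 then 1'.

Order 1 then 2:
  1 Velar Palatalization: [zahawegi] → [zahawedi]
  2 Intervocalic Lenition: [zahawedi] → [zahawezi]
  result: [zahawezi]
Order 2 then 1:
  2 Intervocalic Lenition: [zahawegi] → [zahawehi]
  1 Velar Palatalization: no change — [zahawehi]
  result: [zahawehi]

1 then 2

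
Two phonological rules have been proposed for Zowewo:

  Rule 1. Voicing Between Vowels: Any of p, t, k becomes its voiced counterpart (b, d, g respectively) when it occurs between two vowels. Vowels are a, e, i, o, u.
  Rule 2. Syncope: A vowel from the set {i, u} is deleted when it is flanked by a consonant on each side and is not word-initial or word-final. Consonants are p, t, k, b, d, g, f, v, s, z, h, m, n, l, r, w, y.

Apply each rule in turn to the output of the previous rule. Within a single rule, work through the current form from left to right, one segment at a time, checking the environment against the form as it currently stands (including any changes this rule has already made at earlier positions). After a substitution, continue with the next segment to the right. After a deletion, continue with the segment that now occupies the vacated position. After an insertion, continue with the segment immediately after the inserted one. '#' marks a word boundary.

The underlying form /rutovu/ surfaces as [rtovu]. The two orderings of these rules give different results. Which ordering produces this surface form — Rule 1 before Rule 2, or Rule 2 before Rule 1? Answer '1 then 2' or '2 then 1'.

2 then 1

Order 1 then 2:
  1 Voicing Between Vowels: [rutovu] → [rudovu]
  2 Syncope: [rudovu] → [rdovu]
  result: [rdovu]
Order 2 then 1:
  2 Syncope: [rutovu] → [rtovu]
  1 Voicing Between Vowels: no change — [rtovu]
  result: [rtovu]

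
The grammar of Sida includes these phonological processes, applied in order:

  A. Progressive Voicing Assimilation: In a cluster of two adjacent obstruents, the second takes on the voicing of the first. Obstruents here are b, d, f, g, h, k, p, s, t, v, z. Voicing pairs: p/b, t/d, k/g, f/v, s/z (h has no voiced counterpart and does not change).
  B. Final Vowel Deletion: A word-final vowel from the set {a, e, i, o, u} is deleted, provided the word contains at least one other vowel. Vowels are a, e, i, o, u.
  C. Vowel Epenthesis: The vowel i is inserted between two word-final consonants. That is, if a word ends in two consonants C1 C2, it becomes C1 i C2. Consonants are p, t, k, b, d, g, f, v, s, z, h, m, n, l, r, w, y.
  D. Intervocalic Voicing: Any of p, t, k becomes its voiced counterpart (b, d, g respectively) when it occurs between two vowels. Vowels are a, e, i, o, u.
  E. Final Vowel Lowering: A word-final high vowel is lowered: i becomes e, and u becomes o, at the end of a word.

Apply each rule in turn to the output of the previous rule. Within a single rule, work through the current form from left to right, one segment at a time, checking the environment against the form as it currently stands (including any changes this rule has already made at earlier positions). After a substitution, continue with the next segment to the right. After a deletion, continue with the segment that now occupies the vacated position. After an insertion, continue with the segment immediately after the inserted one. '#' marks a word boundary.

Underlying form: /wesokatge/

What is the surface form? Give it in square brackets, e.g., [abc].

[wesogadik]

A Progressive Voicing Assimilation: [wesokatge] → [wesokatke]
B Final Vowel Deletion: [wesokatke] → [wesokatk]
C Vowel Epenthesis: [wesokatk] → [wesokatik]
D Intervocalic Voicing: [wesokatik] → [wesogadik]
E Final Vowel Lowering: no change — [wesogadik]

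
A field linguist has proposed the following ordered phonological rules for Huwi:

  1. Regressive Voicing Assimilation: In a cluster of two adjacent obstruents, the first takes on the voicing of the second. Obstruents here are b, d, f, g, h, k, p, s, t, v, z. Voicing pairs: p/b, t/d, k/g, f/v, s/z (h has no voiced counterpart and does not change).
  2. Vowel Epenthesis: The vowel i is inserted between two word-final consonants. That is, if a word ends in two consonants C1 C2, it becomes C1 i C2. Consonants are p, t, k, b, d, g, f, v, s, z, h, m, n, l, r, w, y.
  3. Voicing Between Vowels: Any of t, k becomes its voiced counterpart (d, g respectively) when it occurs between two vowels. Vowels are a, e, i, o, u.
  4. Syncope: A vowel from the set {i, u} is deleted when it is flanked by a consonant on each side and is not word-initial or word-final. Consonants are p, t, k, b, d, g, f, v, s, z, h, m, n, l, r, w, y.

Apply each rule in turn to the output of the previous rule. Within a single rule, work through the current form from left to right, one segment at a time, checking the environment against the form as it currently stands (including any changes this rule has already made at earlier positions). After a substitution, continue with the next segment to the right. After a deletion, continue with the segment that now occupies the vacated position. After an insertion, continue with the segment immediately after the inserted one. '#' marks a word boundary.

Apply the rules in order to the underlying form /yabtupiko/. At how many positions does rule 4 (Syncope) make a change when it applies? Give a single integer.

2

1 Regressive Voicing Assimilation: [yabtupiko] → [yaptupiko]
2 Vowel Epenthesis: no change — [yaptupiko]
3 Voicing Between Vowels: [yaptupiko] → [yaptupigo]
4 Syncope: [yaptupigo] → [yaptpgo]
Rule 4 changed 2 position(s).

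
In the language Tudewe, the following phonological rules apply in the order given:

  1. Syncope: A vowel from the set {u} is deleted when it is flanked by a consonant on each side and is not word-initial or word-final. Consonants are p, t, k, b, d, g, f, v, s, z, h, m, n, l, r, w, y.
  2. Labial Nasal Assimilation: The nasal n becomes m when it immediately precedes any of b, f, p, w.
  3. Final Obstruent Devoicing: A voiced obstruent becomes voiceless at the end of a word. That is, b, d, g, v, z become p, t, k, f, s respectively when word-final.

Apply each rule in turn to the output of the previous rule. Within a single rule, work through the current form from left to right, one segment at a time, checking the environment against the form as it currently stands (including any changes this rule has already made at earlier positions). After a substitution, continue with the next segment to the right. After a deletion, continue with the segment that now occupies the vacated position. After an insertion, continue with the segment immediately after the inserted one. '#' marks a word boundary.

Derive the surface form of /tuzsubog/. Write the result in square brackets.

[tzsbok]

1 Syncope: [tuzsubog] → [tzsbog]
2 Labial Nasal Assimilation: no change — [tzsbog]
3 Final Obstruent Devoicing: [tzsbog] → [tzsbok]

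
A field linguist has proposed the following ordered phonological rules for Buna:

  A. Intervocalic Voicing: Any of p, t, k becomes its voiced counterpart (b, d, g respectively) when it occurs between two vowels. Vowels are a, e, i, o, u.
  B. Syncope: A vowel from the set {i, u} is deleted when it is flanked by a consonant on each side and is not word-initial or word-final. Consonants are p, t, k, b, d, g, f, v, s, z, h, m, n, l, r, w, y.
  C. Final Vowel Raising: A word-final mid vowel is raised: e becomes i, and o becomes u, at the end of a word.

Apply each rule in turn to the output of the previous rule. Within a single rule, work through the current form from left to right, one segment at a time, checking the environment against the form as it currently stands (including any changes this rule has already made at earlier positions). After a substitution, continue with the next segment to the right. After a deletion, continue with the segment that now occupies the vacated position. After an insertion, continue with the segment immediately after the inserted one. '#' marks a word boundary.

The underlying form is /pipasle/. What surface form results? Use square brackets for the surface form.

[pbasli]

A Intervocalic Voicing: [pipasle] → [pibasle]
B Syncope: [pibasle] → [pbasle]
C Final Vowel Raising: [pbasle] → [pbasli]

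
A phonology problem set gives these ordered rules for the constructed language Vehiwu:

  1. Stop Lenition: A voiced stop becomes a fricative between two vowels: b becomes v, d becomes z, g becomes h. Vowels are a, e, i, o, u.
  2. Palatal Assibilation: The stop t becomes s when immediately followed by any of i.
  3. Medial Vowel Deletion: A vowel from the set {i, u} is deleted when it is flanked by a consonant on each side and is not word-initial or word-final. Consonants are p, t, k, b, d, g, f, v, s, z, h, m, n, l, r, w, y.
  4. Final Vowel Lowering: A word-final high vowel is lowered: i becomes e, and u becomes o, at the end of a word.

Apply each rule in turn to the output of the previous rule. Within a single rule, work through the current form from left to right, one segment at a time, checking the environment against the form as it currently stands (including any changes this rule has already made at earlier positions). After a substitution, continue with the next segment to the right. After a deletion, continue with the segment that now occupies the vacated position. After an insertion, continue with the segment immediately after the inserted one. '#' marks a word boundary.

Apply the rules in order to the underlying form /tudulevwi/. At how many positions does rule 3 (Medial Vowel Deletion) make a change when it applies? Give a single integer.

1 Stop Lenition: [tudulevwi] → [tuzulevwi]
2 Palatal Assibilation: no change — [tuzulevwi]
3 Medial Vowel Deletion: [tuzulevwi] → [tzlevwi]
4 Final Vowel Lowering: [tzlevwi] → [tzlevwe]
Rule 3 changed 2 position(s).

2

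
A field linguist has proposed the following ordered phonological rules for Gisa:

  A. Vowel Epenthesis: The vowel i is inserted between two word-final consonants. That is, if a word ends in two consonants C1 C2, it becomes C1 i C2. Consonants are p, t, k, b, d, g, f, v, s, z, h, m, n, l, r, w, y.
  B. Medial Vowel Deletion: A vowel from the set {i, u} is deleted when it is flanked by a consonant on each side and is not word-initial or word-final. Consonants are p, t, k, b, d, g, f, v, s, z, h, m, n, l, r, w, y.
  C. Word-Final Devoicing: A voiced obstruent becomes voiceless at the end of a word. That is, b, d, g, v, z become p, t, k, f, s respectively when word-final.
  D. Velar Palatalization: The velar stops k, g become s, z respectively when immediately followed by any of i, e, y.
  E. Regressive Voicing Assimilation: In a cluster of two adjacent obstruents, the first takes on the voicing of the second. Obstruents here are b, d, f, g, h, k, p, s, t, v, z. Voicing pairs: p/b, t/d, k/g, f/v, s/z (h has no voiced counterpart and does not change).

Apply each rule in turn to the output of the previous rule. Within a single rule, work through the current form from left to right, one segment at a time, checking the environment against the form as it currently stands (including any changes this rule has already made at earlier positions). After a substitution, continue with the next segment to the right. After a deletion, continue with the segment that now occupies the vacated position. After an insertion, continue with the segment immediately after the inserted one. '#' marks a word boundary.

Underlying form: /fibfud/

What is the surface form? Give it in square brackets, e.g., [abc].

[vpft]

A Vowel Epenthesis: no change — [fibfud]
B Medial Vowel Deletion: [fibfud] → [fbfd]
C Word-Final Devoicing: [fbfd] → [fbft]
D Velar Palatalization: no change — [fbft]
E Regressive Voicing Assimilation: [fbft] → [vpft]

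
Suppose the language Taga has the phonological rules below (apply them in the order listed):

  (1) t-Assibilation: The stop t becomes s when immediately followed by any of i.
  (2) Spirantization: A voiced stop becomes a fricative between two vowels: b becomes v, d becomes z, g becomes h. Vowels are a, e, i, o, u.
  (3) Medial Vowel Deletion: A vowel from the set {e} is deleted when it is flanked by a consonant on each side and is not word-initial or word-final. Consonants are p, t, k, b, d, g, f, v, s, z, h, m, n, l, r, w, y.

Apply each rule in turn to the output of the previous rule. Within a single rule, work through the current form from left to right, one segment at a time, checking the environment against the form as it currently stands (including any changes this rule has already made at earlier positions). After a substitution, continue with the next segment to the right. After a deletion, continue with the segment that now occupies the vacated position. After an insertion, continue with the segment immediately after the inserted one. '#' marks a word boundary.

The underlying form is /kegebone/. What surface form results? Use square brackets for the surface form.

(1) t-Assibilation: no change — [kegebone]
(2) Spirantization: [kegebone] → [kehevone]
(3) Medial Vowel Deletion: [kehevone] → [khvone]

[khvone]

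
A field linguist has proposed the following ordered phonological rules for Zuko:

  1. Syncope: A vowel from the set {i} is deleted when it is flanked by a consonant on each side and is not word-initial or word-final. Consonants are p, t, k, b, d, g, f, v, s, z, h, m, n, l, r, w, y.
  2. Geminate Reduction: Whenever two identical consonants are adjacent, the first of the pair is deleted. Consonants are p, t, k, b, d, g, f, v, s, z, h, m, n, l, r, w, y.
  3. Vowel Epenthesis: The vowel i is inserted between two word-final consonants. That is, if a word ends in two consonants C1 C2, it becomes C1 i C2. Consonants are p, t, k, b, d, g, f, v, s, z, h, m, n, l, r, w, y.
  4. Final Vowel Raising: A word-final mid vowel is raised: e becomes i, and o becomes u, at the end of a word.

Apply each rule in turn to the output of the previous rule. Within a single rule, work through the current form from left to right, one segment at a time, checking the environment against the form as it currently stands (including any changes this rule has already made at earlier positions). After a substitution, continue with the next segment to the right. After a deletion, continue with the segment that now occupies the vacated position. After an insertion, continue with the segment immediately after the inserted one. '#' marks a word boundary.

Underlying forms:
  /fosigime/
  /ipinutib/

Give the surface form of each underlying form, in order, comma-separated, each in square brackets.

/fosigime/:
  1 Syncope: [fosigime] → [fosgme]
  2 Geminate Reduction: no change — [fosgme]
  3 Vowel Epenthesis: no change — [fosgme]
  4 Final Vowel Raising: [fosgme] → [fosgmi]
/ipinutib/:
  1 Syncope: [ipinutib] → [ipnutb]
  2 Geminate Reduction: no change — [ipnutb]
  3 Vowel Epenthesis: [ipnutb] → [ipnutib]
  4 Final Vowel Raising: no change — [ipnutib]

[fosgmi], [ipnutib]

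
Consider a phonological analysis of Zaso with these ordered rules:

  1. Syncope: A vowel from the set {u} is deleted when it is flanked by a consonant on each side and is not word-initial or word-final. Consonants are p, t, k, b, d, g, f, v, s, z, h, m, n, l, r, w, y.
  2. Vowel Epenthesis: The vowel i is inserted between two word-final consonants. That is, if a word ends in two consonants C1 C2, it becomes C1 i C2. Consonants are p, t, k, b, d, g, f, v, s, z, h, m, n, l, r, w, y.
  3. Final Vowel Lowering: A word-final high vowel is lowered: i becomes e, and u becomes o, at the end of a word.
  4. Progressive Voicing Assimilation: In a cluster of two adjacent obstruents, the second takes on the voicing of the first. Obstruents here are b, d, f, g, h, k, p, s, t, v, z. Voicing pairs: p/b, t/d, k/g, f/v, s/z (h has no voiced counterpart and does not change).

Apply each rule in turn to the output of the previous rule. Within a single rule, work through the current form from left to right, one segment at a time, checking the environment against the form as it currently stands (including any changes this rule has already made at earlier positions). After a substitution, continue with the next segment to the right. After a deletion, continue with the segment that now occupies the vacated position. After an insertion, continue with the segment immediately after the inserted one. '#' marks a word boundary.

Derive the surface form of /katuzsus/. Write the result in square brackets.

[katssis]

1 Syncope: [katuzsus] → [katzss]
2 Vowel Epenthesis: [katzss] → [katzsis]
3 Final Vowel Lowering: no change — [katzsis]
4 Progressive Voicing Assimilation: [katzsis] → [katssis]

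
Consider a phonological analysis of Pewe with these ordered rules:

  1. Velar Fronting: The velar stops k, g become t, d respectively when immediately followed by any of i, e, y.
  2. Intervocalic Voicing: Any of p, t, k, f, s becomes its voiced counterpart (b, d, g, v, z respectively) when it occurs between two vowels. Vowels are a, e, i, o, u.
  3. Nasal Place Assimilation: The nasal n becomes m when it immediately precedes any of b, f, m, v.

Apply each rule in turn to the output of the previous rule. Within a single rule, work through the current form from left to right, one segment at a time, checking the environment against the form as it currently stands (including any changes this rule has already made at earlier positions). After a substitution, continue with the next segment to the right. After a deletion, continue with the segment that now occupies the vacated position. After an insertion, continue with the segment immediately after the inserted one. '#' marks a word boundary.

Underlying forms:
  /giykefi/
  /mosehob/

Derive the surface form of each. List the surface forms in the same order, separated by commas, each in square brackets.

/giykefi/:
  1 Velar Fronting: [giykefi] → [diytefi]
  2 Intervocalic Voicing: [diytefi] → [diytevi]
  3 Nasal Place Assimilation: no change — [diytevi]
/mosehob/:
  1 Velar Fronting: no change — [mosehob]
  2 Intervocalic Voicing: [mosehob] → [mozehob]
  3 Nasal Place Assimilation: no change — [mozehob]

[diytevi], [mozehob]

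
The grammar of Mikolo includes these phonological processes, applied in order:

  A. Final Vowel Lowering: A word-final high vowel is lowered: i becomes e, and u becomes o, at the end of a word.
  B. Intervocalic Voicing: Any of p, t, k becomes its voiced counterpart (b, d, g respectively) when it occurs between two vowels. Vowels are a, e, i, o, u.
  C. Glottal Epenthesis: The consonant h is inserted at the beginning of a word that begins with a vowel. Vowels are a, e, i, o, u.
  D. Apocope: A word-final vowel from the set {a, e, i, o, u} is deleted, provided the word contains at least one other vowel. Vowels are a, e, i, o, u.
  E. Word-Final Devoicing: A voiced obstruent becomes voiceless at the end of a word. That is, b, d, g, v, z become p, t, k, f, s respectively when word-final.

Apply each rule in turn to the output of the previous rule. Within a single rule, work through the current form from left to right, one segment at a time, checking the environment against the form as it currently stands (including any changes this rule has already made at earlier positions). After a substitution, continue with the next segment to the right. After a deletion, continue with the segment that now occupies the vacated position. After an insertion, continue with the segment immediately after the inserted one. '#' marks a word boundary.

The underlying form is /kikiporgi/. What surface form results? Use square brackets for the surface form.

A Final Vowel Lowering: [kikiporgi] → [kikiporge]
B Intervocalic Voicing: [kikiporge] → [kigiborge]
C Glottal Epenthesis: no change — [kigiborge]
D Apocope: [kigiborge] → [kigiborg]
E Word-Final Devoicing: [kigiborg] → [kigibork]

[kigibork]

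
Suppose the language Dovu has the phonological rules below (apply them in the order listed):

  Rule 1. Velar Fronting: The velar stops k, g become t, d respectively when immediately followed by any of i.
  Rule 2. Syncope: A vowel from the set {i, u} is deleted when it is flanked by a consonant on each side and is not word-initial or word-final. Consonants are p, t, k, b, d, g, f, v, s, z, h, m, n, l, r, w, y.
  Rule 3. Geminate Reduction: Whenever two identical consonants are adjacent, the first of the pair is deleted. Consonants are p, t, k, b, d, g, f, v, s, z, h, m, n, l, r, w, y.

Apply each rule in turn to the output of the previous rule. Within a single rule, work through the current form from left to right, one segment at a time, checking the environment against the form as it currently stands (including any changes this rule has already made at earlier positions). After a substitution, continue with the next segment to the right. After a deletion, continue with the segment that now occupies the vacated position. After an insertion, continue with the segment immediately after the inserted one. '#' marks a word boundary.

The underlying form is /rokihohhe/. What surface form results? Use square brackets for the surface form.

Rule 1 Velar Fronting: [rokihohhe] → [rotihohhe]
Rule 2 Syncope: [rotihohhe] → [rothohhe]
Rule 3 Geminate Reduction: [rothohhe] → [rothohe]

[rothohe]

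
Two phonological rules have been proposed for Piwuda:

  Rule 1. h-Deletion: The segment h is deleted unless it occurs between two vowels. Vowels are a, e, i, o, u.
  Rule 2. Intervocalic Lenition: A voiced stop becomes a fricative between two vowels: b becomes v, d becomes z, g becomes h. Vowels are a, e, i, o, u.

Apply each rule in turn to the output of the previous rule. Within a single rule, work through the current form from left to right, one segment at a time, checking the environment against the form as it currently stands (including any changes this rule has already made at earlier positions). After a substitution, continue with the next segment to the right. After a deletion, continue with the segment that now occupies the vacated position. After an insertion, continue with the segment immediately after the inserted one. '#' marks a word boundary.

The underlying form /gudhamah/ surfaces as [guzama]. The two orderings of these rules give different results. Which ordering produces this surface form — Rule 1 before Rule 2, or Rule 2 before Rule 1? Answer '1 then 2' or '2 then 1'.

1 then 2

Order 1 then 2:
  1 h-Deletion: [gudhamah] → [gudama]
  2 Intervocalic Lenition: [gudama] → [guzama]
  result: [guzama]
Order 2 then 1:
  2 Intervocalic Lenition: no change — [gudhamah]
  1 h-Deletion: [gudhamah] → [gudama]
  result: [gudama]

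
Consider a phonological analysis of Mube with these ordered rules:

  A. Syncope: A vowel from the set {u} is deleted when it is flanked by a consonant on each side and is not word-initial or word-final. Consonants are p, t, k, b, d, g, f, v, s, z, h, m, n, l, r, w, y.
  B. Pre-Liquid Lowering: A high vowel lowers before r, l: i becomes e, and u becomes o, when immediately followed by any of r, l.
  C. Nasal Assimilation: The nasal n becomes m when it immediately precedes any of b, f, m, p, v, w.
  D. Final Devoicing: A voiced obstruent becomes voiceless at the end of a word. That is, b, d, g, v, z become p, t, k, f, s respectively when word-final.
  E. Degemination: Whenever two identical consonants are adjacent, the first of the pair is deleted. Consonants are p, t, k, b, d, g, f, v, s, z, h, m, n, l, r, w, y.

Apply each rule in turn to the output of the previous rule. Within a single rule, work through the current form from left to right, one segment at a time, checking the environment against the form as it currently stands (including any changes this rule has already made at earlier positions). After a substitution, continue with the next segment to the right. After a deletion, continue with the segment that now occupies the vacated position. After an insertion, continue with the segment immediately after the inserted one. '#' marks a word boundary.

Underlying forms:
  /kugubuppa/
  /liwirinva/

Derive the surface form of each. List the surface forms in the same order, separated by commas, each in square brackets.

/kugubuppa/:
  A Syncope: [kugubuppa] → [kgbppa]
  B Pre-Liquid Lowering: no change — [kgbppa]
  C Nasal Assimilation: no change — [kgbppa]
  D Final Devoicing: no change — [kgbppa]
  E Degemination: [kgbppa] → [kgbpa]
/liwirinva/:
  A Syncope: no change — [liwirinva]
  B Pre-Liquid Lowering: [liwirinva] → [liwerinva]
  C Nasal Assimilation: [liwerinva] → [liwerimva]
  D Final Devoicing: no change — [liwerimva]
  E Degemination: no change — [liwerimva]

[kgbpa], [liwerimva]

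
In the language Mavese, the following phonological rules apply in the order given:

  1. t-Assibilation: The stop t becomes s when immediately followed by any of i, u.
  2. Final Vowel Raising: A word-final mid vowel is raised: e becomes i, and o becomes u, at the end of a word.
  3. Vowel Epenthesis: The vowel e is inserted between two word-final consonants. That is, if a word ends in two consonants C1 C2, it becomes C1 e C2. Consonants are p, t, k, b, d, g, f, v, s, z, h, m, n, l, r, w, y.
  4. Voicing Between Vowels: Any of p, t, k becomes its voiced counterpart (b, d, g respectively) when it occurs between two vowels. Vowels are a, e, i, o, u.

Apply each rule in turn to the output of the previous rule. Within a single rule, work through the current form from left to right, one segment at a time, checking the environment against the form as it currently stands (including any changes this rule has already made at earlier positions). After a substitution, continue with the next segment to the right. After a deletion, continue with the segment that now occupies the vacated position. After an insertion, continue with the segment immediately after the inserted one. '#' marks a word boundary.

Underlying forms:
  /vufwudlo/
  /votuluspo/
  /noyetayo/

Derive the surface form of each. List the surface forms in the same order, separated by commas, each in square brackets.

[vufwudlu], [vosuluspu], [noyedayu]

/vufwudlo/:
  1 t-Assibilation: no change — [vufwudlo]
  2 Final Vowel Raising: [vufwudlo] → [vufwudlu]
  3 Vowel Epenthesis: no change — [vufwudlu]
  4 Voicing Between Vowels: no change — [vufwudlu]
/votuluspo/:
  1 t-Assibilation: [votuluspo] → [vosuluspo]
  2 Final Vowel Raising: [vosuluspo] → [vosuluspu]
  3 Vowel Epenthesis: no change — [vosuluspu]
  4 Voicing Between Vowels: no change — [vosuluspu]
/noyetayo/:
  1 t-Assibilation: no change — [noyetayo]
  2 Final Vowel Raising: [noyetayo] → [noyetayu]
  3 Vowel Epenthesis: no change — [noyetayu]
  4 Voicing Between Vowels: [noyetayu] → [noyedayu]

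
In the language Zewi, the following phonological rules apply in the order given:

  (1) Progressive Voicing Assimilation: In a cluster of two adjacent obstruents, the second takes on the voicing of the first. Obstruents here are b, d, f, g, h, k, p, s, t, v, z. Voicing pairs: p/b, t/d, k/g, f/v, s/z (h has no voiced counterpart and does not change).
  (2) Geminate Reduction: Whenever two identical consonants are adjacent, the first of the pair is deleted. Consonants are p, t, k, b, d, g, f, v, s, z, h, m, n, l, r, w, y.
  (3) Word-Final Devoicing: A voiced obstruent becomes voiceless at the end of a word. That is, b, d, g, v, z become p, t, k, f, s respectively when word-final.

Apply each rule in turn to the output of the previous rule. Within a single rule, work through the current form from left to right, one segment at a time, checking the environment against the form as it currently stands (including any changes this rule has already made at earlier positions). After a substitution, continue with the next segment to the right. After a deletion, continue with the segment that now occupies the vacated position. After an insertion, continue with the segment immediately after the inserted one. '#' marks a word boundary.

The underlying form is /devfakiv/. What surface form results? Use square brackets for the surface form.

(1) Progressive Voicing Assimilation: [devfakiv] → [devvakiv]
(2) Geminate Reduction: [devvakiv] → [devakiv]
(3) Word-Final Devoicing: [devakiv] → [devakif]

[devakif]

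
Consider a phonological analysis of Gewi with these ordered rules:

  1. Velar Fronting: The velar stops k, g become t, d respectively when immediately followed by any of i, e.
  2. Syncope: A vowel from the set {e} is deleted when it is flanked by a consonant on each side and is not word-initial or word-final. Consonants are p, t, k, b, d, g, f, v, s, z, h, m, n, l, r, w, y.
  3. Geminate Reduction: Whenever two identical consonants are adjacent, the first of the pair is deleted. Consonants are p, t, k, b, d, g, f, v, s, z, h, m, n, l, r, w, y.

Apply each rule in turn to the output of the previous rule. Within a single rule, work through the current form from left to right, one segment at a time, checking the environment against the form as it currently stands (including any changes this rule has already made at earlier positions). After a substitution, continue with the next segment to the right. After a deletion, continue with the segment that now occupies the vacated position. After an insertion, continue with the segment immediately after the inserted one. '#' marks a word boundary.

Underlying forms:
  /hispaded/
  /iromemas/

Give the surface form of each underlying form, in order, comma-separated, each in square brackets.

/hispaded/:
  1 Velar Fronting: no change — [hispaded]
  2 Syncope: [hispaded] → [hispadd]
  3 Geminate Reduction: [hispadd] → [hispad]
/iromemas/:
  1 Velar Fronting: no change — [iromemas]
  2 Syncope: [iromemas] → [irommas]
  3 Geminate Reduction: [irommas] → [iromas]

[hispad], [iromas]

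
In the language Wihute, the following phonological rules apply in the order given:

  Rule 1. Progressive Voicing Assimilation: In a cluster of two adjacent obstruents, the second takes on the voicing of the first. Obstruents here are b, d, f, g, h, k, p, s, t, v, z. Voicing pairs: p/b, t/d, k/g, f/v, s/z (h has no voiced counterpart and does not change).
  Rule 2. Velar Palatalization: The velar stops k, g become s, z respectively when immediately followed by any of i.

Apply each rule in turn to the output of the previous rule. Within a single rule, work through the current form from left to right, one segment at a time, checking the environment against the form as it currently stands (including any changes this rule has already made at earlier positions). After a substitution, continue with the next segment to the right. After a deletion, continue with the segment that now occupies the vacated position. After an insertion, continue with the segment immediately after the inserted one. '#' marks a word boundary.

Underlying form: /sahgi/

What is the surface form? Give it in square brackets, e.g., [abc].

Rule 1 Progressive Voicing Assimilation: [sahgi] → [sahki]
Rule 2 Velar Palatalization: [sahki] → [sahsi]

[sahsi]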